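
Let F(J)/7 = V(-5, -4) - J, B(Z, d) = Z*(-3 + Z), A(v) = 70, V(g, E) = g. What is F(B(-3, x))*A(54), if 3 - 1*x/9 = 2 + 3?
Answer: -11270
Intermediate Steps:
x = -18 (x = 27 - 9*(2 + 3) = 27 - 9*5 = 27 - 45 = -18)
F(J) = -35 - 7*J (F(J) = 7*(-5 - J) = -35 - 7*J)
F(B(-3, x))*A(54) = (-35 - (-21)*(-3 - 3))*70 = (-35 - (-21)*(-6))*70 = (-35 - 7*18)*70 = (-35 - 126)*70 = -161*70 = -11270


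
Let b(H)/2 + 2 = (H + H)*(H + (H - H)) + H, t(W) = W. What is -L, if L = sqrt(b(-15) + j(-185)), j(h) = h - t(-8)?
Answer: -sqrt(689) ≈ -26.249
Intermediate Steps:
j(h) = 8 + h (j(h) = h - 1*(-8) = h + 8 = 8 + h)
b(H) = -4 + 2*H + 4*H**2 (b(H) = -4 + 2*((H + H)*(H + (H - H)) + H) = -4 + 2*((2*H)*(H + 0) + H) = -4 + 2*((2*H)*H + H) = -4 + 2*(2*H**2 + H) = -4 + 2*(H + 2*H**2) = -4 + (2*H + 4*H**2) = -4 + 2*H + 4*H**2)
L = sqrt(689) (L = sqrt((-4 + 2*(-15) + 4*(-15)**2) + (8 - 185)) = sqrt((-4 - 30 + 4*225) - 177) = sqrt((-4 - 30 + 900) - 177) = sqrt(866 - 177) = sqrt(689) ≈ 26.249)
-L = -sqrt(689)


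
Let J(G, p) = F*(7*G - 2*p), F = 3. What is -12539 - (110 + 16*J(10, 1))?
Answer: -15913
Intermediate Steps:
J(G, p) = -6*p + 21*G (J(G, p) = 3*(7*G - 2*p) = 3*(-2*p + 7*G) = -6*p + 21*G)
-12539 - (110 + 16*J(10, 1)) = -12539 - (110 + 16*(-6*1 + 21*10)) = -12539 - (110 + 16*(-6 + 210)) = -12539 - (110 + 16*204) = -12539 - (110 + 3264) = -12539 - 1*3374 = -12539 - 3374 = -15913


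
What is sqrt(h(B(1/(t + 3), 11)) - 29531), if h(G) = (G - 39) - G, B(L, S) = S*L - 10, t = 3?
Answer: I*sqrt(29570) ≈ 171.96*I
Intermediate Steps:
B(L, S) = -10 + L*S (B(L, S) = L*S - 10 = -10 + L*S)
h(G) = -39 (h(G) = (-39 + G) - G = -39)
sqrt(h(B(1/(t + 3), 11)) - 29531) = sqrt(-39 - 29531) = sqrt(-29570) = I*sqrt(29570)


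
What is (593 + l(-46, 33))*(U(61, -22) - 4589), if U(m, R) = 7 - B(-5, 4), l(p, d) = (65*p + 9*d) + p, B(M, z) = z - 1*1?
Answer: 9839410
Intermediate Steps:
B(M, z) = -1 + z (B(M, z) = z - 1 = -1 + z)
l(p, d) = 9*d + 66*p (l(p, d) = (9*d + 65*p) + p = 9*d + 66*p)
U(m, R) = 4 (U(m, R) = 7 - (-1 + 4) = 7 - 1*3 = 7 - 3 = 4)
(593 + l(-46, 33))*(U(61, -22) - 4589) = (593 + (9*33 + 66*(-46)))*(4 - 4589) = (593 + (297 - 3036))*(-4585) = (593 - 2739)*(-4585) = -2146*(-4585) = 9839410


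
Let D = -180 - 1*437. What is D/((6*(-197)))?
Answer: 617/1182 ≈ 0.52200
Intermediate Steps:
D = -617 (D = -180 - 437 = -617)
D/((6*(-197))) = -617/(6*(-197)) = -617/(-1182) = -617*(-1/1182) = 617/1182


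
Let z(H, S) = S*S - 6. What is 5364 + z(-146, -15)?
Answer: 5583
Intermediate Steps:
z(H, S) = -6 + S**2 (z(H, S) = S**2 - 6 = -6 + S**2)
5364 + z(-146, -15) = 5364 + (-6 + (-15)**2) = 5364 + (-6 + 225) = 5364 + 219 = 5583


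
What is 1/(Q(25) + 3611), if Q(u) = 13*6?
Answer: 1/3689 ≈ 0.00027108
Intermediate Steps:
Q(u) = 78
1/(Q(25) + 3611) = 1/(78 + 3611) = 1/3689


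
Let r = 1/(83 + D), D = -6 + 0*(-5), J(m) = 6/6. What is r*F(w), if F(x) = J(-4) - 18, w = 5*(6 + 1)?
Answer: -17/77 ≈ -0.22078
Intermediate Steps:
J(m) = 1 (J(m) = 6*(1/6) = 1)
D = -6 (D = -6 + 0 = -6)
w = 35 (w = 5*7 = 35)
F(x) = -17 (F(x) = 1 - 18 = -17)
r = 1/77 (r = 1/(83 - 6) = 1/77 ≈ 0.012987)
r*F(w) = (1/77)*(-17) = -17/77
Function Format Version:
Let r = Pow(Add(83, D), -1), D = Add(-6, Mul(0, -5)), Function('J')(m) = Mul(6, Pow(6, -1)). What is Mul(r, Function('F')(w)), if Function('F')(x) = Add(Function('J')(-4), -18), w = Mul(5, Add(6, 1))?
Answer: Rational(-17, 77) ≈ -0.22078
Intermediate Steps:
Function('J')(m) = 1 (Function('J')(m) = Mul(6, Rational(1, 6)) = 1)
D = -6 (D = Add(-6, 0) = -6)
w = 35 (w = Mul(5, 7) = 35)
Function('F')(x) = -17 (Function('F')(x) = Add(1, -18) = -17)
r = Rational(1, 77) (r = Pow(Add(83, -6), -1) = Pow(77, -1) = Rational(1, 77) ≈ 0.012987)
Mul(r, Function('F')(w)) = Mul(Rational(1, 77), -17) = Rational(-17, 77)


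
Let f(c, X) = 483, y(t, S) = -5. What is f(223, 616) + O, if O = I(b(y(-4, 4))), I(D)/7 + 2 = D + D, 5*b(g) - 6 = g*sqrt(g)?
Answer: 2429/5 - 14*I*sqrt(5) ≈ 485.8 - 31.305*I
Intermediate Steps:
b(g) = 6/5 + g**(3/2)/5 (b(g) = 6/5 + (g*sqrt(g))/5 = 6/5 + g**(3/2)/5)
I(D) = -14 + 14*D (I(D) = -14 + 7*(D + D) = -14 + 7*(2*D) = -14 + 14*D)
O = 14/5 - 14*I*sqrt(5) (O = -14 + 14*(6/5 + (-5)**(3/2)/5) = -14 + 14*(6/5 + (-5*I*sqrt(5))/5) = -14 + 14*(6/5 - I*sqrt(5)) = -14 + (84/5 - 14*I*sqrt(5)) = 14/5 - 14*I*sqrt(5) ≈ 2.8 - 31.305*I)
f(223, 616) + O = 483 + (14/5 - 14*I*sqrt(5)) = 2429/5 - 14*I*sqrt(5)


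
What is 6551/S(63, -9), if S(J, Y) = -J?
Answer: -6551/63 ≈ -103.98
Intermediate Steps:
6551/S(63, -9) = 6551/((-1*63)) = 6551/(-63) = 6551*(-1/63) = -6551/63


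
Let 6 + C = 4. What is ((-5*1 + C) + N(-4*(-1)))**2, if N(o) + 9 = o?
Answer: 144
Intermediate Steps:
C = -2 (C = -6 + 4 = -2)
N(o) = -9 + o
((-5*1 + C) + N(-4*(-1)))**2 = ((-5*1 - 2) + (-9 - 4*(-1)))**2 = ((-5 - 2) + (-9 + 4))**2 = (-7 - 5)**2 = (-12)**2 = 144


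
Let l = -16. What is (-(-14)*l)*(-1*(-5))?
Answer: -1120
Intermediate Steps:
(-(-14)*l)*(-1*(-5)) = (-(-14)*(-16))*(-1*(-5)) = -14*16*5 = -224*5 = -1120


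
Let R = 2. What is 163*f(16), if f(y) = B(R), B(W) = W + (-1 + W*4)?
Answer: 1467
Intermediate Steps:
B(W) = -1 + 5*W (B(W) = W + (-1 + 4*W) = -1 + 5*W)
f(y) = 9 (f(y) = -1 + 5*2 = -1 + 10 = 9)
163*f(16) = 163*9 = 1467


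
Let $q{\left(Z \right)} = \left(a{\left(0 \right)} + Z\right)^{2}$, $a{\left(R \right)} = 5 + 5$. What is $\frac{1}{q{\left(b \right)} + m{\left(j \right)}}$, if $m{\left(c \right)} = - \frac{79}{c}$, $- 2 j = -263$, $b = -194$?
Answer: $\frac{263}{8903970} \approx 2.9537 \cdot 10^{-5}$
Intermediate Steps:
$a{\left(R \right)} = 10$
$j = \frac{263}{2}$ ($j = \left(- \frac{1}{2}\right) \left(-263\right) = \frac{263}{2} \approx 131.5$)
$q{\left(Z \right)} = \left(10 + Z\right)^{2}$
$\frac{1}{q{\left(b \right)} + m{\left(j \right)}} = \frac{1}{\left(10 - 194\right)^{2} - \frac{79}{\frac{263}{2}}} = \frac{1}{\left(-184\right)^{2} - \frac{158}{263}} = \frac{1}{33856 - \frac{158}{263}} = \frac{1}{\frac{8903970}{263}} = \frac{263}{8903970}$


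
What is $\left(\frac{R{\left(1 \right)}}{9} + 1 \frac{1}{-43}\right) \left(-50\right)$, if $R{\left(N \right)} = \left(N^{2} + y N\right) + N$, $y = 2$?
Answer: $- \frac{8150}{387} \approx -21.059$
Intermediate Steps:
$R{\left(N \right)} = N^{2} + 3 N$ ($R{\left(N \right)} = \left(N^{2} + 2 N\right) + N = N^{2} + 3 N$)
$\left(\frac{R{\left(1 \right)}}{9} + 1 \frac{1}{-43}\right) \left(-50\right) = \left(\frac{1 \left(3 + 1\right)}{9} + 1 \frac{1}{-43}\right) \left(-50\right) = \left(1 \cdot 4 \cdot \frac{1}{9} + 1 \left(- \frac{1}{43}\right)\right) \left(-50\right) = \left(4 \cdot \frac{1}{9} - \frac{1}{43}\right) \left(-50\right) = \left(\frac{4}{9} - \frac{1}{43}\right) \left(-50\right) = \frac{163}{387} \left(-50\right) = - \frac{8150}{387}$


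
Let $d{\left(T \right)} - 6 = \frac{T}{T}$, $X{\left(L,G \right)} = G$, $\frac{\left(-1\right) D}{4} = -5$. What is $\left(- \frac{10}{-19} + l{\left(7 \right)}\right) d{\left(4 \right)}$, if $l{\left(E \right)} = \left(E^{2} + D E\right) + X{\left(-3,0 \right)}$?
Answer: $\frac{25207}{19} \approx 1326.7$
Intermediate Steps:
$D = 20$ ($D = \left(-4\right) \left(-5\right) = 20$)
$l{\left(E \right)} = E^{2} + 20 E$ ($l{\left(E \right)} = \left(E^{2} + 20 E\right) + 0 = E^{2} + 20 E$)
$d{\left(T \right)} = 7$ ($d{\left(T \right)} = 6 + \frac{T}{T} = 6 + 1 = 7$)
$\left(- \frac{10}{-19} + l{\left(7 \right)}\right) d{\left(4 \right)} = \left(- \frac{10}{-19} + 7 \left(20 + 7\right)\right) 7 = \left(\left(-10\right) \left(- \frac{1}{19}\right) + 7 \cdot 27\right) 7 = \left(\frac{10}{19} + 189\right) 7 = \frac{3601}{19} \cdot 7 = \frac{25207}{19}$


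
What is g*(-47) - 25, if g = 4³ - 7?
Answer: -2704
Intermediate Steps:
g = 57 (g = 64 - 7 = 57)
g*(-47) - 25 = 57*(-47) - 25 = -2679 - 25 = -2704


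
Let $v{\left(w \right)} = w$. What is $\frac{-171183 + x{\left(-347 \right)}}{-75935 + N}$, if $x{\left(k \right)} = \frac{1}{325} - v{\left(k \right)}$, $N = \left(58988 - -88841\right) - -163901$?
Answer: $- \frac{55521699}{76633375} \approx -0.72451$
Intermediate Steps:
$N = 311730$ ($N = \left(58988 + 88841\right) + 163901 = 147829 + 163901 = 311730$)
$x{\left(k \right)} = \frac{1}{325} - k$
$\frac{-171183 + x{\left(-347 \right)}}{-75935 + N} = \frac{-171183 + \left(\frac{1}{325} - -347\right)}{-75935 + 311730} = \frac{-171183 + \left(\frac{1}{325} + 347\right)}{235795} = \left(-171183 + \frac{112776}{325}\right) \frac{1}{235795} = \left(- \frac{55521699}{325}\right) \frac{1}{235795} = - \frac{55521699}{76633375}$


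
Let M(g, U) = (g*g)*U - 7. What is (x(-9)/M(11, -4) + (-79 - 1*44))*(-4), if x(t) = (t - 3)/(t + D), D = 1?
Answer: 241578/491 ≈ 492.01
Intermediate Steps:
M(g, U) = -7 + U*g² (M(g, U) = g²*U - 7 = U*g² - 7 = -7 + U*g²)
x(t) = (-3 + t)/(1 + t) (x(t) = (t - 3)/(t + 1) = (-3 + t)/(1 + t))
(x(-9)/M(11, -4) + (-79 - 1*44))*(-4) = (((-3 - 9)/(1 - 9))/(-7 - 4*11²) + (-79 - 1*44))*(-4) = ((-12/(-8))/(-7 - 4*121) + (-79 - 44))*(-4) = ((-⅛*(-12))/(-7 - 484) - 123)*(-4) = ((3/2)/(-491) - 123)*(-4) = ((3/2)*(-1/491) - 123)*(-4) = (-3/982 - 123)*(-4) = -120789/982*(-4) = 241578/491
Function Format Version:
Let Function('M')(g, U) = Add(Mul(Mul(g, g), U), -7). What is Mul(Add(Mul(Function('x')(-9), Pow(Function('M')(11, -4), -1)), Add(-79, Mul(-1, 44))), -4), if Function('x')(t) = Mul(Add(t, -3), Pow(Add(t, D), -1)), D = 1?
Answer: Rational(241578, 491) ≈ 492.01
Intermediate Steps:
Function('M')(g, U) = Add(-7, Mul(U, Pow(g, 2))) (Function('M')(g, U) = Add(Mul(Pow(g, 2), U), -7) = Add(Mul(U, Pow(g, 2)), -7) = Add(-7, Mul(U, Pow(g, 2))))
Function('x')(t) = Mul(Pow(Add(1, t), -1), Add(-3, t)) (Function('x')(t) = Mul(Add(t, -3), Pow(Add(t, 1), -1)) = Mul(Add(-3, t), Pow(Add(1, t), -1)) = Mul(Pow(Add(1, t), -1), Add(-3, t)))
Mul(Add(Mul(Function('x')(-9), Pow(Function('M')(11, -4), -1)), Add(-79, Mul(-1, 44))), -4) = Mul(Add(Mul(Mul(Pow(Add(1, -9), -1), Add(-3, -9)), Pow(Add(-7, Mul(-4, Pow(11, 2))), -1)), Add(-79, Mul(-1, 44))), -4) = Mul(Add(Mul(Mul(Pow(-8, -1), -12), Pow(Add(-7, Mul(-4, 121)), -1)), Add(-79, -44)), -4) = Mul(Add(Mul(Mul(Rational(-1, 8), -12), Pow(Add(-7, -484), -1)), -123), -4) = Mul(Add(Mul(Rational(3, 2), Pow(-491, -1)), -123), -4) = Mul(Add(Mul(Rational(3, 2), Rational(-1, 491)), -123), -4) = Mul(Add(Rational(-3, 982), -123), -4) = Mul(Rational(-120789, 982), -4) = Rational(241578, 491)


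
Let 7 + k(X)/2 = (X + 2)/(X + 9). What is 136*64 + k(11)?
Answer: 86913/10 ≈ 8691.3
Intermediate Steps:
k(X) = -14 + 2*(2 + X)/(9 + X) (k(X) = -14 + 2*((X + 2)/(X + 9)) = -14 + 2*((2 + X)/(9 + X)) = -14 + 2*(2 + X)/(9 + X))
136*64 + k(11) = 136*64 + 2*(-61 - 6*11)/(9 + 11) = 8704 + 2*(-61 - 66)/20 = 8704 + 2*(1/20)*(-127) = 8704 - 127/10 = 86913/10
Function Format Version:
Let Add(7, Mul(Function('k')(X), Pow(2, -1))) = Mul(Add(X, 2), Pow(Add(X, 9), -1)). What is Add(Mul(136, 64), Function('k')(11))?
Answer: Rational(86913, 10) ≈ 8691.3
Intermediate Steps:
Function('k')(X) = Add(-14, Mul(2, Pow(Add(9, X), -1), Add(2, X))) (Function('k')(X) = Add(-14, Mul(2, Mul(Add(X, 2), Pow(Add(X, 9), -1)))) = Add(-14, Mul(2, Mul(Add(2, X), Pow(Add(9, X), -1)))) = Add(-14, Mul(2, Mul(Pow(Add(9, X), -1), Add(2, X)))) = Add(-14, Mul(2, Pow(Add(9, X), -1), Add(2, X))))
Add(Mul(136, 64), Function('k')(11)) = Add(Mul(136, 64), Mul(2, Pow(Add(9, 11), -1), Add(-61, Mul(-6, 11)))) = Add(8704, Mul(2, Pow(20, -1), Add(-61, -66))) = Add(8704, Mul(2, Rational(1, 20), -127)) = Add(8704, Rational(-127, 10)) = Rational(86913, 10)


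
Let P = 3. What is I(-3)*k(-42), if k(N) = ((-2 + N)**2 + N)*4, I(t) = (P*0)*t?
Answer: 0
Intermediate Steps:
I(t) = 0 (I(t) = (3*0)*t = 0*t = 0)
k(N) = 4*N + 4*(-2 + N)**2 (k(N) = (N + (-2 + N)**2)*4 = 4*N + 4*(-2 + N)**2)
I(-3)*k(-42) = 0*(4*(-42) + 4*(-2 - 42)**2) = 0*(-168 + 4*(-44)**2) = 0*(-168 + 4*1936) = 0*(-168 + 7744) = 0*7576 = 0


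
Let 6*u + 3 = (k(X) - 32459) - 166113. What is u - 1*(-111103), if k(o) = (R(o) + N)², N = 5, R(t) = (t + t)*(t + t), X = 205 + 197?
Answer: 208930288642/3 ≈ 6.9643e+10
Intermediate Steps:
X = 402
R(t) = 4*t² (R(t) = (2*t)*(2*t) = 4*t²)
k(o) = (5 + 4*o²)² (k(o) = (4*o² + 5)² = (5 + 4*o²)²)
u = 208929955333/3 (u = -½ + (((5 + 4*402²)² - 32459) - 166113)/6 = -½ + (((5 + 4*161604)² - 32459) - 166113)/6 = -½ + (((5 + 646416)² - 32459) - 166113)/6 = -½ + ((646421² - 32459) - 166113)/6 = -½ + ((417860109241 - 32459) - 166113)/6 = -½ + (417860076782 - 166113)/6 = -½ + (⅙)*417859910669 = -½ + 417859910669/6 = 208929955333/3 ≈ 6.9643e+10)
u - 1*(-111103) = 208929955333/3 - 1*(-111103) = 208929955333/3 + 111103 = 208930288642/3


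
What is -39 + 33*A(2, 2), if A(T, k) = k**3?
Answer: 225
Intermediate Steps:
-39 + 33*A(2, 2) = -39 + 33*2**3 = -39 + 33*8 = -39 + 264 = 225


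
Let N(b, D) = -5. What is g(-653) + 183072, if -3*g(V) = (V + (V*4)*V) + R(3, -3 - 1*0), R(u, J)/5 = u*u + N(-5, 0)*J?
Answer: -1155887/3 ≈ -3.8530e+5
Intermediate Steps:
R(u, J) = -25*J + 5*u² (R(u, J) = 5*(u*u - 5*J) = 5*(u² - 5*J) = -25*J + 5*u²)
g(V) = -40 - 4*V²/3 - V/3 (g(V) = -((V + (V*4)*V) + (-25*(-3 - 1*0) + 5*3²))/3 = -((V + (4*V)*V) + (-25*(-3 + 0) + 5*9))/3 = -((V + 4*V²) + (-25*(-3) + 45))/3 = -((V + 4*V²) + (75 + 45))/3 = -((V + 4*V²) + 120)/3 = -(120 + V + 4*V²)/3 = -40 - 4*V²/3 - V/3)
g(-653) + 183072 = (-40 - 4/3*(-653)² - ⅓*(-653)) + 183072 = (-40 - 4/3*426409 + 653/3) + 183072 = (-40 - 1705636/3 + 653/3) + 183072 = -1705103/3 + 183072 = -1155887/3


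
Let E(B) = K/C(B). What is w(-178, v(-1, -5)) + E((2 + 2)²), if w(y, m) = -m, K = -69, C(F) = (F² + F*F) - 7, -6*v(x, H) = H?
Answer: -2939/3030 ≈ -0.96997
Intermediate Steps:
v(x, H) = -H/6
C(F) = -7 + 2*F² (C(F) = (F² + F²) - 7 = 2*F² - 7 = -7 + 2*F²)
E(B) = -69/(-7 + 2*B²)
w(-178, v(-1, -5)) + E((2 + 2)²) = -(-1)*(-5)/6 - 69/(-7 + 2*((2 + 2)²)²) = -1*⅚ - 69/(-7 + 2*(4²)²) = -⅚ - 69/(-7 + 2*16²) = -⅚ - 69/(-7 + 2*256) = -⅚ - 69/(-7 + 512) = -⅚ - 69/505 = -2939/3030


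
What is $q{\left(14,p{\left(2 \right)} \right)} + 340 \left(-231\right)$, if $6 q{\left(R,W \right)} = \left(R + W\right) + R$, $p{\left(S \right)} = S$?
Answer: $-78535$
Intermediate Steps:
$q{\left(R,W \right)} = \frac{R}{3} + \frac{W}{6}$ ($q{\left(R,W \right)} = \frac{\left(R + W\right) + R}{6} = \frac{W + 2 R}{6} = \frac{R}{3} + \frac{W}{6}$)
$q{\left(14,p{\left(2 \right)} \right)} + 340 \left(-231\right) = \left(\frac{1}{3} \cdot 14 + \frac{1}{6} \cdot 2\right) + 340 \left(-231\right) = \left(\frac{14}{3} + \frac{1}{3}\right) - 78540 = 5 - 78540 = -78535$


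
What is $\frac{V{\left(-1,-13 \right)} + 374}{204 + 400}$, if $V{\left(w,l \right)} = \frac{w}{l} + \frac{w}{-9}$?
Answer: $\frac{10945}{17667} \approx 0.61952$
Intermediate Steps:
$V{\left(w,l \right)} = - \frac{w}{9} + \frac{w}{l}$ ($V{\left(w,l \right)} = \frac{w}{l} + w \left(- \frac{1}{9}\right) = \frac{w}{l} - \frac{w}{9} = - \frac{w}{9} + \frac{w}{l}$)
$\frac{V{\left(-1,-13 \right)} + 374}{204 + 400} = \frac{\left(\left(- \frac{1}{9}\right) \left(-1\right) - \frac{1}{-13}\right) + 374}{204 + 400} = \frac{\left(\frac{1}{9} - - \frac{1}{13}\right) + 374}{604} = \left(\left(\frac{1}{9} + \frac{1}{13}\right) + 374\right) \frac{1}{604} = \left(\frac{22}{117} + 374\right) \frac{1}{604} = \frac{43780}{117} \cdot \frac{1}{604} = \frac{10945}{17667}$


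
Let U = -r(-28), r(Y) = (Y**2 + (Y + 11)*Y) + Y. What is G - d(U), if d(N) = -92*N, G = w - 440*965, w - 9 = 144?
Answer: -537791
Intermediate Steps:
w = 153 (w = 9 + 144 = 153)
r(Y) = Y + Y**2 + Y*(11 + Y) (r(Y) = (Y**2 + (11 + Y)*Y) + Y = (Y**2 + Y*(11 + Y)) + Y = Y + Y**2 + Y*(11 + Y))
G = -424447 (G = 153 - 440*965 = 153 - 424600 = -424447)
U = -1232 (U = -2*(-28)*(6 - 28) = -2*(-28)*(-22) = -1*1232 = -1232)
G - d(U) = -424447 - (-92)*(-1232) = -424447 - 1*113344 = -424447 - 113344 = -537791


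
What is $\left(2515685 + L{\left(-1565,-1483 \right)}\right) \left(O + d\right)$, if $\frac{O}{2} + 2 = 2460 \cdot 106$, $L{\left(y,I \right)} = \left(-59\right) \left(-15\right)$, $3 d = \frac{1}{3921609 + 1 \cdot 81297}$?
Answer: $\frac{7880310009717461365}{6004359} \approx 1.3124 \cdot 10^{12}$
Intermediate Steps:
$d = \frac{1}{12008718}$ ($d = \frac{1}{3 \left(3921609 + 1 \cdot 81297\right)} = \frac{1}{3 \left(3921609 + 81297\right)} = \frac{1}{3 \cdot 4002906} = \frac{1}{3} \cdot \frac{1}{4002906} = \frac{1}{12008718} \approx 8.3273 \cdot 10^{-8}$)
$L{\left(y,I \right)} = 885$
$O = 521516$ ($O = -4 + 2 \cdot 2460 \cdot 106 = -4 + 2 \cdot 260760 = -4 + 521520 = 521516$)
$\left(2515685 + L{\left(-1565,-1483 \right)}\right) \left(O + d\right) = \left(2515685 + 885\right) \left(521516 + \frac{1}{12008718}\right) = 2516570 \cdot \frac{6262738576489}{12008718} = \frac{7880310009717461365}{6004359}$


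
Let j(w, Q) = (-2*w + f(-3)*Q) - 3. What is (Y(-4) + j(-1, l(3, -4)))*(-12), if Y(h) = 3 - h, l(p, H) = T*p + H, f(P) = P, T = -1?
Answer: -324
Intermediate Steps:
l(p, H) = H - p (l(p, H) = -p + H = H - p)
j(w, Q) = -3 - 3*Q - 2*w (j(w, Q) = (-2*w - 3*Q) - 3 = (-3*Q - 2*w) - 3 = -3 - 3*Q - 2*w)
(Y(-4) + j(-1, l(3, -4)))*(-12) = ((3 - 1*(-4)) + (-3 - 3*(-4 - 1*3) - 2*(-1)))*(-12) = ((3 + 4) + (-3 - 3*(-4 - 3) + 2))*(-12) = (7 + (-3 - 3*(-7) + 2))*(-12) = (7 + (-3 + 21 + 2))*(-12) = (7 + 20)*(-12) = 27*(-12) = -324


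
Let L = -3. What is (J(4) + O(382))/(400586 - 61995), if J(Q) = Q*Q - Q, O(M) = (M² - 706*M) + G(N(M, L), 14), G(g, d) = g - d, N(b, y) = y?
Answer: -123773/338591 ≈ -0.36555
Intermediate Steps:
O(M) = -17 + M² - 706*M (O(M) = (M² - 706*M) + (-3 - 1*14) = (M² - 706*M) + (-3 - 14) = (M² - 706*M) - 17 = -17 + M² - 706*M)
J(Q) = Q² - Q
(J(4) + O(382))/(400586 - 61995) = (4*(-1 + 4) + (-17 + 382² - 706*382))/(400586 - 61995) = (4*3 + (-17 + 145924 - 269692))/338591 = (12 - 123785)*(1/338591) = -123773*1/338591 = -123773/338591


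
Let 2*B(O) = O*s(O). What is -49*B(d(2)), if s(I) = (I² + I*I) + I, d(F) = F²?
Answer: -3528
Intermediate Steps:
s(I) = I + 2*I² (s(I) = (I² + I²) + I = 2*I² + I = I + 2*I²)
B(O) = O²*(1 + 2*O)/2 (B(O) = (O*(O*(1 + 2*O)))/2 = (O²*(1 + 2*O))/2 = O²*(1 + 2*O)/2)
-49*B(d(2)) = -49*(2²)²*(½ + 2²) = -49*4²*(½ + 4) = -784*9/2 = -49*72 = -3528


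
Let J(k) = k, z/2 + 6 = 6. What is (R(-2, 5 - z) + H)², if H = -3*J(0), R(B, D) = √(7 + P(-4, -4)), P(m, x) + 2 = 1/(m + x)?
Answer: 39/8 ≈ 4.8750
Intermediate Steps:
z = 0 (z = -12 + 2*6 = -12 + 12 = 0)
P(m, x) = -2 + 1/(m + x)
R(B, D) = √78/4 (R(B, D) = √(7 + (1 - 2*(-4) - 2*(-4))/(-4 - 4)) = √(7 + (1 + 8 + 8)/(-8)) = √(7 - ⅛*17) = √(7 - 17/8) = √(39/8) = √78/4)
H = 0 (H = -3*0 = 0)
(R(-2, 5 - z) + H)² = (√78/4 + 0)² = (√78/4)² = 39/8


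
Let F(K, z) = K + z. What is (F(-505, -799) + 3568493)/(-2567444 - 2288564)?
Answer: -3567189/4856008 ≈ -0.73459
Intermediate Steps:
(F(-505, -799) + 3568493)/(-2567444 - 2288564) = ((-505 - 799) + 3568493)/(-2567444 - 2288564) = (-1304 + 3568493)/(-4856008) = 3567189*(-1/4856008) = -3567189/4856008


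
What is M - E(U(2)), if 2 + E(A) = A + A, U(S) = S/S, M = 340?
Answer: 340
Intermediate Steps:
U(S) = 1
E(A) = -2 + 2*A (E(A) = -2 + (A + A) = -2 + 2*A)
M - E(U(2)) = 340 - (-2 + 2*1) = 340 - (-2 + 2) = 340 - 1*0 = 340 + 0 = 340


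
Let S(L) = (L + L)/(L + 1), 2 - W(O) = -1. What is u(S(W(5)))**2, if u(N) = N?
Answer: 9/4 ≈ 2.2500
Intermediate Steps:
W(O) = 3 (W(O) = 2 - 1*(-1) = 2 + 1 = 3)
S(L) = 2*L/(1 + L) (S(L) = (2*L)/(1 + L) = 2*L/(1 + L))
u(S(W(5)))**2 = (2*3/(1 + 3))**2 = (2*3/4)**2 = (2*3*(1/4))**2 = (3/2)**2 = 9/4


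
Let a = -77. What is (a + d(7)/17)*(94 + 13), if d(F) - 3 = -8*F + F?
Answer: -144985/17 ≈ -8528.5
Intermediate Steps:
d(F) = 3 - 7*F (d(F) = 3 + (-8*F + F) = 3 - 7*F)
(a + d(7)/17)*(94 + 13) = (-77 + (3 - 7*7)/17)*(94 + 13) = (-77 + (3 - 49)*(1/17))*107 = (-77 - 46*1/17)*107 = (-77 - 46/17)*107 = -1355/17*107 = -144985/17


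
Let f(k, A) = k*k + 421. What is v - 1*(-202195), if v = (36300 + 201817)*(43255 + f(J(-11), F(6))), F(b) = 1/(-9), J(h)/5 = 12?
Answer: 11257421487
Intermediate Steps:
J(h) = 60 (J(h) = 5*12 = 60)
F(b) = -⅑
f(k, A) = 421 + k² (f(k, A) = k² + 421 = 421 + k²)
v = 11257219292 (v = (36300 + 201817)*(43255 + (421 + 60²)) = 238117*(43255 + (421 + 3600)) = 238117*(43255 + 4021) = 238117*47276 = 11257219292)
v - 1*(-202195) = 11257219292 - 1*(-202195) = 11257219292 + 202195 = 11257421487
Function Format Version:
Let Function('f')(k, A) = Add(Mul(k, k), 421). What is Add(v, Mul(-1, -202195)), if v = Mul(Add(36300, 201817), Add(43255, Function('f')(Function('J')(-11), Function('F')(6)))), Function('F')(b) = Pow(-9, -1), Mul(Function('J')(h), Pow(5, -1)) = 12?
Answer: 11257421487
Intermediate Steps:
Function('J')(h) = 60 (Function('J')(h) = Mul(5, 12) = 60)
Function('F')(b) = Rational(-1, 9)
Function('f')(k, A) = Add(421, Pow(k, 2)) (Function('f')(k, A) = Add(Pow(k, 2), 421) = Add(421, Pow(k, 2)))
v = 11257219292 (v = Mul(Add(36300, 201817), Add(43255, Add(421, Pow(60, 2)))) = Mul(238117, Add(43255, Add(421, 3600))) = Mul(238117, Add(43255, 4021)) = Mul(238117, 47276) = 11257219292)
Add(v, Mul(-1, -202195)) = Add(11257219292, Mul(-1, -202195)) = Add(11257219292, 202195) = 11257421487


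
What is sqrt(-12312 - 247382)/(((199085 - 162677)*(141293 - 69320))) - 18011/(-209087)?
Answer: 18011/209087 + I*sqrt(259694)/2620392984 ≈ 0.086141 + 1.9448e-7*I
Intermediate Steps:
sqrt(-12312 - 247382)/(((199085 - 162677)*(141293 - 69320))) - 18011/(-209087) = sqrt(-259694)/((36408*71973)) - 18011*(-1/209087) = (I*sqrt(259694))/2620392984 + 18011/209087 = (I*sqrt(259694))*(1/2620392984) + 18011/209087 = I*sqrt(259694)/2620392984 + 18011/209087 = 18011/209087 + I*sqrt(259694)/2620392984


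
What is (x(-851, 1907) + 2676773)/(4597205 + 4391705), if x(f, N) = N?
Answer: 267868/898891 ≈ 0.29800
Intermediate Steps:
(x(-851, 1907) + 2676773)/(4597205 + 4391705) = (1907 + 2676773)/(4597205 + 4391705) = 2678680/8988910 = 2678680*(1/8988910) = 267868/898891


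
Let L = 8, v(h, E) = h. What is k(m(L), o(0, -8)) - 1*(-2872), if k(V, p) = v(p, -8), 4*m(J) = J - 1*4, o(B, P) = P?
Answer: 2864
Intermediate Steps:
m(J) = -1 + J/4 (m(J) = (J - 1*4)/4 = (J - 4)/4 = (-4 + J)/4 = -1 + J/4)
k(V, p) = p
k(m(L), o(0, -8)) - 1*(-2872) = -8 - 1*(-2872) = -8 + 2872 = 2864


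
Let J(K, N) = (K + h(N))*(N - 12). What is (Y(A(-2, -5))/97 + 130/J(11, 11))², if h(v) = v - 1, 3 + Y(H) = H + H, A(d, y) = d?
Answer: 162741049/4149369 ≈ 39.221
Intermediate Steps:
Y(H) = -3 + 2*H (Y(H) = -3 + (H + H) = -3 + 2*H)
h(v) = -1 + v
J(K, N) = (-12 + N)*(-1 + K + N) (J(K, N) = (K + (-1 + N))*(N - 12) = (-1 + K + N)*(-12 + N) = (-12 + N)*(-1 + K + N))
(Y(A(-2, -5))/97 + 130/J(11, 11))² = ((-3 + 2*(-2))/97 + 130/(12 + 11² - 13*11 - 12*11 + 11*11))² = ((-3 - 4)*(1/97) + 130/(12 + 121 - 143 - 132 + 121))² = (-7*1/97 + 130/(-21))² = (-7/97 + 130*(-1/21))² = (-7/97 - 130/21)² = (-12757/2037)² = 162741049/4149369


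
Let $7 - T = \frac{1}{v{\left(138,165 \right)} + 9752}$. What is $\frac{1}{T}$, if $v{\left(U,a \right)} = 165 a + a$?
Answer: $\frac{37142}{259993} \approx 0.14286$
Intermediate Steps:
$v{\left(U,a \right)} = 166 a$
$T = \frac{259993}{37142}$ ($T = 7 - \frac{1}{166 \cdot 165 + 9752} = 7 - \frac{1}{27390 + 9752} = 7 - \frac{1}{37142} = \frac{259993}{37142} \approx 7.0$)
$\frac{1}{T} = \frac{1}{\frac{259993}{37142}} = \frac{37142}{259993}$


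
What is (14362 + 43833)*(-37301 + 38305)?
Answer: 58427780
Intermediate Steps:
(14362 + 43833)*(-37301 + 38305) = 58195*1004 = 58427780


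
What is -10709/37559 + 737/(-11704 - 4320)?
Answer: -199281999/601845416 ≈ -0.33112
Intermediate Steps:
-10709/37559 + 737/(-11704 - 4320) = -10709*1/37559 + 737/(-16024) = -10709/37559 + 737*(-1/16024) = -10709/37559 - 737/16024 = -199281999/601845416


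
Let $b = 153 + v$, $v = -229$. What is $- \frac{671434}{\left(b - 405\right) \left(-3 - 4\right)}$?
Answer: $- \frac{671434}{3367} \approx -199.42$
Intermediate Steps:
$b = -76$ ($b = 153 - 229 = -76$)
$- \frac{671434}{\left(b - 405\right) \left(-3 - 4\right)} = - \frac{671434}{\left(-76 - 405\right) \left(-3 - 4\right)} = - \frac{671434}{\left(-481\right) \left(-3 - 4\right)} = - \frac{671434}{\left(-481\right) \left(-7\right)} = - \frac{671434}{3367}$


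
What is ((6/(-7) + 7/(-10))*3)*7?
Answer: -327/10 ≈ -32.700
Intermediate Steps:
((6/(-7) + 7/(-10))*3)*7 = ((6*(-1/7) + 7*(-1/10))*3)*7 = ((-6/7 - 7/10)*3)*7 = -109/70*3*7 = -327/70*7 = -327/10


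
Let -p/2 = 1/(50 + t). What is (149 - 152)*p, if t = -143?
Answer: -2/31 ≈ -0.064516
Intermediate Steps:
p = 2/93 (p = -2/(50 - 143) = -2/(-93) = -2*(-1/93) = 2/93 ≈ 0.021505)
(149 - 152)*p = (149 - 152)*(2/93) = -3*2/93 = -2/31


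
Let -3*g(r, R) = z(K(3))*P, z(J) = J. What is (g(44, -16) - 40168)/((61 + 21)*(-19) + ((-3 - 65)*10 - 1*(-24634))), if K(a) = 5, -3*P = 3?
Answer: -120499/67188 ≈ -1.7935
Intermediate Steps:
P = -1 (P = -1/3*3 = -1)
g(r, R) = 5/3 (g(r, R) = -5*(-1)/3 = -1/3*(-5) = 5/3)
(g(44, -16) - 40168)/((61 + 21)*(-19) + ((-3 - 65)*10 - 1*(-24634))) = (5/3 - 40168)/((61 + 21)*(-19) + ((-3 - 65)*10 - 1*(-24634))) = -120499/(3*(82*(-19) + (-68*10 + 24634))) = -120499/(3*(-1558 + (-680 + 24634))) = -120499/(3*(-1558 + 23954)) = -120499/3/22396 = -120499/3*1/22396 = -120499/67188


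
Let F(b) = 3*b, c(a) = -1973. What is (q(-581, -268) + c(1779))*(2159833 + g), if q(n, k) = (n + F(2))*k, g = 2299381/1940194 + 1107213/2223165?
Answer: 472413620826457503836553/1437790464670 ≈ 3.2857e+11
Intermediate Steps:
g = 2420037126729/1437790464670 (g = 2299381*(1/1940194) + 1107213*(1/2223165) = 2299381/1940194 + 369071/741055 = 2420037126729/1437790464670 ≈ 1.6832)
q(n, k) = k*(6 + n) (q(n, k) = (n + 3*2)*k = (n + 6)*k = (6 + n)*k = k*(6 + n))
(q(-581, -268) + c(1779))*(2159833 + g) = (-268*(6 - 581) - 1973)*(2159833 + 2420037126729/1437790464670) = (-268*(-575) - 1973)*(3105389712716726839/1437790464670) = (154100 - 1973)*(3105389712716726839/1437790464670) = 152127*(3105389712716726839/1437790464670) = 472413620826457503836553/1437790464670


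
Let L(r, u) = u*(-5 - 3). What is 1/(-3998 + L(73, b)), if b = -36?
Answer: -1/3710 ≈ -0.00026954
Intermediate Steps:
L(r, u) = -8*u (L(r, u) = u*(-8) = -8*u)
1/(-3998 + L(73, b)) = 1/(-3998 - 8*(-36)) = 1/(-3998 + 288) = 1/(-3710) = -1/3710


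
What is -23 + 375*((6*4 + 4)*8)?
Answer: 83977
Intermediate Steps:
-23 + 375*((6*4 + 4)*8) = -23 + 375*((24 + 4)*8) = -23 + 375*(28*8) = -23 + 375*224 = -23 + 84000 = 83977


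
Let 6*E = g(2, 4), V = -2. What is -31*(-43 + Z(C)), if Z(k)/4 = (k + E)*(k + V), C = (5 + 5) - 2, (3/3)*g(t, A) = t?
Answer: -4867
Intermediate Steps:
g(t, A) = t
E = ⅓ (E = (⅙)*2 = ⅓ ≈ 0.33333)
C = 8 (C = 10 - 2 = 8)
Z(k) = 4*(-2 + k)*(⅓ + k) (Z(k) = 4*((k + ⅓)*(k - 2)) = 4*((⅓ + k)*(-2 + k)) = 4*((-2 + k)*(⅓ + k)) = 4*(-2 + k)*(⅓ + k))
-31*(-43 + Z(C)) = -31*(-43 + (-8/3 + 4*8² - 20/3*8)) = -31*(-43 + (-8/3 + 4*64 - 160/3)) = -31*(-43 + (-8/3 + 256 - 160/3)) = -31*(-43 + 200) = -31*157 = -4867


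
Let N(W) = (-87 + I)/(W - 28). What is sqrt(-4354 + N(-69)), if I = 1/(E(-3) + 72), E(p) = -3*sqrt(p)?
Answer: sqrt(291)*sqrt((-30402073 + 1266753*I*sqrt(3))/(24 - I*sqrt(3)))/291 ≈ 7.7904e-8 - 65.978*I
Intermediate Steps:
I = 1/(72 - 3*I*sqrt(3)) (I = 1/(-3*I*sqrt(3) + 72) = 1/(72 - 3*I*sqrt(3)) ≈ 0.013817 + 0.00099715*I)
N(W) = (-50365/579 + I*sqrt(3)/1737)/(-28 + W) (N(W) = (-87 + (8/579 + I*sqrt(3)/1737))/(W - 28) = (-50365/579 + I*sqrt(3)/1737)/(-28 + W))
sqrt(-4354 + N(-69)) = sqrt(-4354 + (-6263 + 261*I*sqrt(3))/(3*(-28 - 69)*(24 - I*sqrt(3)))) = sqrt(-4354 + (1/3)*(-6263 + 261*I*sqrt(3))/(-97*(24 - I*sqrt(3)))) = sqrt(-4354 + (1/3)*(-1/97)*(-6263 + 261*I*sqrt(3))/(24 - I*sqrt(3))) = sqrt(-4354 - (-6263 + 261*I*sqrt(3))/(291*(24 - I*sqrt(3))))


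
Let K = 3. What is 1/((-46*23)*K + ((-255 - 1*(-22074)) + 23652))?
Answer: 1/42297 ≈ 2.3642e-5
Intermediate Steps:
1/((-46*23)*K + ((-255 - 1*(-22074)) + 23652)) = 1/(-46*23*3 + ((-255 - 1*(-22074)) + 23652)) = 1/(-1058*3 + ((-255 + 22074) + 23652)) = 1/(-3174 + (21819 + 23652)) = 1/(-3174 + 45471) = 1/42297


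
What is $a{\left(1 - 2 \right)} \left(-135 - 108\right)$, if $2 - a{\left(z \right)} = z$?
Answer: $-729$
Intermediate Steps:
$a{\left(z \right)} = 2 - z$
$a{\left(1 - 2 \right)} \left(-135 - 108\right) = \left(2 - \left(1 - 2\right)\right) \left(-135 - 108\right) = \left(2 - -1\right) \left(-243\right) = \left(2 + 1\right) \left(-243\right) = 3 \left(-243\right) = -729$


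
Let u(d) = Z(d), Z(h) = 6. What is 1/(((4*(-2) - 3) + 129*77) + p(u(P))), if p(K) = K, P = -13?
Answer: 1/9928 ≈ 0.00010073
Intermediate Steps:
u(d) = 6
1/(((4*(-2) - 3) + 129*77) + p(u(P))) = 1/(((4*(-2) - 3) + 129*77) + 6) = 1/(((-8 - 3) + 9933) + 6) = 1/((-11 + 9933) + 6) = 1/(9922 + 6) = 1/9928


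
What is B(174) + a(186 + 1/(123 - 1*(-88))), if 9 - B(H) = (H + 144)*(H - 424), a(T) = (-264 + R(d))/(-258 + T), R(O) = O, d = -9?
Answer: 1207878822/15191 ≈ 79513.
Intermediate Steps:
a(T) = -273/(-258 + T) (a(T) = (-264 - 9)/(-258 + T) = -273/(-258 + T))
B(H) = 9 - (-424 + H)*(144 + H) (B(H) = 9 - (H + 144)*(H - 424) = 9 - (144 + H)*(-424 + H) = 9 - (-424 + H)*(144 + H))
B(174) + a(186 + 1/(123 - 1*(-88))) = (61065 - 1*174**2 + 280*174) - 273/(-258 + (186 + 1/(123 - 1*(-88)))) = (61065 - 1*30276 + 48720) - 273/(-258 + (186 + 1/(123 + 88))) = (61065 - 30276 + 48720) - 273/(-258 + (186 + 1/211)) = 79509 - 273/(-258 + (186 + 1/211)) = 79509 - 273/(-258 + 39247/211) = 79509 - 273/(-15191/211) = 79509 - 273*(-211/15191) = 79509 + 57603/15191 = 1207878822/15191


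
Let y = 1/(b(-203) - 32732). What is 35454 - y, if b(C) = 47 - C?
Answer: 1151616829/32482 ≈ 35454.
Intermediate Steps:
y = -1/32482 (y = 1/((47 - 1*(-203)) - 32732) = 1/((47 + 203) - 32732) = 1/(250 - 32732) = 1/(-32482) = -1/32482 ≈ -3.0786e-5)
35454 - y = 35454 - 1*(-1/32482) = 35454 + 1/32482 = 1151616829/32482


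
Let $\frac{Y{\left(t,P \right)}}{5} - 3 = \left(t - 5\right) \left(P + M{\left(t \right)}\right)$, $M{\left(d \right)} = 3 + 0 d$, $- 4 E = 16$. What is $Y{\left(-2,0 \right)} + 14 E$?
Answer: $-146$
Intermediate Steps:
$E = -4$ ($E = \left(- \frac{1}{4}\right) 16 = -4$)
$M{\left(d \right)} = 3$ ($M{\left(d \right)} = 3 + 0 = 3$)
$Y{\left(t,P \right)} = 15 + 5 \left(-5 + t\right) \left(3 + P\right)$ ($Y{\left(t,P \right)} = 15 + 5 \left(t - 5\right) \left(P + 3\right) = 15 + 5 \left(-5 + t\right) \left(3 + P\right)$)
$Y{\left(-2,0 \right)} + 14 E = \left(-60 - 0 + 15 \left(-2\right) + 5 \cdot 0 \left(-2\right)\right) + 14 \left(-4\right) = \left(-60 + 0 - 30 + 0\right) - 56 = -90 - 56 = -146$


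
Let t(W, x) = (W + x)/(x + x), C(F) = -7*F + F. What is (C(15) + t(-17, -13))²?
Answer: 1334025/169 ≈ 7893.6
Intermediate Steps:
C(F) = -6*F
t(W, x) = (W + x)/(2*x) (t(W, x) = (W + x)/((2*x)) = (W + x)*(1/(2*x)) = (W + x)/(2*x))
(C(15) + t(-17, -13))² = (-6*15 + (½)*(-17 - 13)/(-13))² = (-90 + (½)*(-1/13)*(-30))² = (-90 + 15/13)² = (-1155/13)² = 1334025/169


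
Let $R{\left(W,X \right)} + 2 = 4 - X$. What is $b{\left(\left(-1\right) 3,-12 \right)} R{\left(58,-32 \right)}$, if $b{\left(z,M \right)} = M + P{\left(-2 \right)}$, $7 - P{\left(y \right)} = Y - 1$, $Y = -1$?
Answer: $-102$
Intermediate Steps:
$R{\left(W,X \right)} = 2 - X$ ($R{\left(W,X \right)} = -2 - \left(-4 + X\right) = 2 - X$)
$P{\left(y \right)} = 9$ ($P{\left(y \right)} = 7 - \left(-1 - 1\right) = 7 - -2 = 7 + 2 = 9$)
$b{\left(z,M \right)} = 9 + M$ ($b{\left(z,M \right)} = M + 9 = 9 + M$)
$b{\left(\left(-1\right) 3,-12 \right)} R{\left(58,-32 \right)} = \left(9 - 12\right) \left(2 - -32\right) = - 3 \left(2 + 32\right) = \left(-3\right) 34 = -102$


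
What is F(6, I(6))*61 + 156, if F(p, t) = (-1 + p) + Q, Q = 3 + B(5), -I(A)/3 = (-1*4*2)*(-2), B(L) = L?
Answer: 949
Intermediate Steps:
I(A) = -48 (I(A) = -3*-1*4*2*(-2) = -3*(-4*2)*(-2) = -(-24)*(-2) = -3*16 = -48)
Q = 8 (Q = 3 + 5 = 8)
F(p, t) = 7 + p (F(p, t) = (-1 + p) + 8 = 7 + p)
F(6, I(6))*61 + 156 = (7 + 6)*61 + 156 = 13*61 + 156 = 793 + 156 = 949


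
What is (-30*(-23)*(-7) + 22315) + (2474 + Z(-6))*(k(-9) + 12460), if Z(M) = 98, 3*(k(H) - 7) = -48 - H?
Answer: 32049173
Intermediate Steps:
k(H) = -9 - H/3 (k(H) = 7 + (-48 - H)/3 = 7 + (-16 - H/3) = -9 - H/3)
(-30*(-23)*(-7) + 22315) + (2474 + Z(-6))*(k(-9) + 12460) = (-30*(-23)*(-7) + 22315) + (2474 + 98)*((-9 - 1/3*(-9)) + 12460) = (690*(-7) + 22315) + 2572*((-9 + 3) + 12460) = (-4830 + 22315) + 2572*(-6 + 12460) = 17485 + 2572*12454 = 17485 + 32031688 = 32049173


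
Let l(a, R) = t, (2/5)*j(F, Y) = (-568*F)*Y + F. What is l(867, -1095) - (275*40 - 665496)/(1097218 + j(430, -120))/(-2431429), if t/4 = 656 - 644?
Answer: 8679652182002960/180826087138697 ≈ 48.000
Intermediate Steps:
j(F, Y) = 5*F/2 - 1420*F*Y (j(F, Y) = 5*((-568*F)*Y + F)/2 = 5*(-568*F*Y + F)/2 = 5*(F - 568*F*Y)/2 = 5*F/2 - 1420*F*Y)
t = 48 (t = 4*(656 - 644) = 4*12 = 48)
l(a, R) = 48
l(867, -1095) - (275*40 - 665496)/(1097218 + j(430, -120))/(-2431429) = 48 - (275*40 - 665496)/(1097218 + (5/2)*430*(1 - 568*(-120)))/(-2431429) = 48 - (11000 - 665496)/(1097218 + (5/2)*430*(1 + 68160))*(-1)/2431429 = 48 - (-654496/(1097218 + (5/2)*430*68161))*(-1)/2431429 = 48 - (-654496/(1097218 + 73273075))*(-1)/2431429 = 48 - (-654496/74370293)*(-1)/2431429 = 48 - (-654496*1/74370293)*(-1)/2431429 = 48 - (-654496)*(-1)/(74370293*2431429) = 48 - 1*654496/180826087138697 = 48 - 654496/180826087138697 = 8679652182002960/180826087138697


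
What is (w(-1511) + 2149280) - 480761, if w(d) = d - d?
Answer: 1668519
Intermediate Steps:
w(d) = 0
(w(-1511) + 2149280) - 480761 = (0 + 2149280) - 480761 = 2149280 - 480761 = 1668519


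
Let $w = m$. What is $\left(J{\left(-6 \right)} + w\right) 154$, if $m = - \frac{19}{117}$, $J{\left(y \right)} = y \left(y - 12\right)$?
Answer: $\frac{1943018}{117} \approx 16607.0$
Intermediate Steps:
$J{\left(y \right)} = y \left(-12 + y\right)$
$m = - \frac{19}{117}$ ($m = \left(-19\right) \frac{1}{117} = - \frac{19}{117} \approx -0.16239$)
$w = - \frac{19}{117} \approx -0.16239$
$\left(J{\left(-6 \right)} + w\right) 154 = \left(- 6 \left(-12 - 6\right) - \frac{19}{117}\right) 154 = \left(\left(-6\right) \left(-18\right) - \frac{19}{117}\right) 154 = \left(108 - \frac{19}{117}\right) 154 = \frac{12617}{117} \cdot 154 = \frac{1943018}{117}$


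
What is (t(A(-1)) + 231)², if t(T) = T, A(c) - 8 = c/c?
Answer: 57600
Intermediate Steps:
A(c) = 9 (A(c) = 8 + c/c = 8 + 1 = 9)
(t(A(-1)) + 231)² = (9 + 231)² = 240² = 57600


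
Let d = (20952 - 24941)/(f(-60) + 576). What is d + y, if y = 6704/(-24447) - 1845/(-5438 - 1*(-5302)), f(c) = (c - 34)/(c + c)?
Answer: 733630430117/115061076744 ≈ 6.3760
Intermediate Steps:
f(c) = (-34 + c)/(2*c) (f(c) = (-34 + c)/((2*c)) = (-34 + c)*(1/(2*c)) = (-34 + c)/(2*c))
d = -239340/34607 (d = (20952 - 24941)/((1/2)*(-34 - 60)/(-60) + 576) = -3989/((1/2)*(-1/60)*(-94) + 576) = -3989/(47/60 + 576) = -3989/34607/60 = -3989*60/34607 = -239340/34607 ≈ -6.9159)
y = 44192971/3324792 (y = 6704*(-1/24447) - 1845/(-5438 + 5302) = -6704/24447 - 1845/(-136) = -6704/24447 - 1845*(-1/136) = -6704/24447 + 1845/136 = 44192971/3324792 ≈ 13.292)
d + y = -239340/34607 + 44192971/3324792 = 733630430117/115061076744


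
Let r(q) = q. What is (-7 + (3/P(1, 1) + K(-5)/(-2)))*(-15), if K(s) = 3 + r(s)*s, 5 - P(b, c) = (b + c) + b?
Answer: 585/2 ≈ 292.50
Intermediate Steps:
P(b, c) = 5 - c - 2*b (P(b, c) = 5 - ((b + c) + b) = 5 - (c + 2*b) = 5 + (-c - 2*b) = 5 - c - 2*b)
K(s) = 3 + s² (K(s) = 3 + s*s = 3 + s²)
(-7 + (3/P(1, 1) + K(-5)/(-2)))*(-15) = (-7 + (3/(5 - 1*1 - 2*1) + (3 + (-5)²)/(-2)))*(-15) = (-7 + (3/(5 - 1 - 2) + (3 + 25)*(-½)))*(-15) = (-7 + (3/2 + 28*(-½)))*(-15) = (-7 + (3*(½) - 14))*(-15) = (-7 + (3/2 - 14))*(-15) = (-7 - 25/2)*(-15) = -39/2*(-15) = 585/2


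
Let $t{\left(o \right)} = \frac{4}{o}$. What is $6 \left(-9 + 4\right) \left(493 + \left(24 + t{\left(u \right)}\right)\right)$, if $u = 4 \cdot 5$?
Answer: $-15516$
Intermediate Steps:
$u = 20$
$6 \left(-9 + 4\right) \left(493 + \left(24 + t{\left(u \right)}\right)\right) = 6 \left(-9 + 4\right) \left(493 + \left(24 + \frac{4}{20}\right)\right) = 6 \left(-5\right) \left(493 + \left(24 + 4 \cdot \frac{1}{20}\right)\right) = - 30 \left(493 + \left(24 + \frac{1}{5}\right)\right) = - 30 \left(493 + \frac{121}{5}\right) = \left(-30\right) \frac{2586}{5} = -15516$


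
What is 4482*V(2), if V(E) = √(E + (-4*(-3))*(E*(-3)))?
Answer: 4482*I*√70 ≈ 37499.0*I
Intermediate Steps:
V(E) = √35*√(-E) (V(E) = √(E + 12*(-3*E)) = √(E - 36*E) = √(-35*E) = √35*√(-E))
4482*V(2) = 4482*(√35*√(-1*2)) = 4482*(√35*√(-2)) = 4482*(√35*(I*√2)) = 4482*(I*√70) = 4482*I*√70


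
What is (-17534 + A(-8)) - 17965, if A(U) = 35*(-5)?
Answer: -35674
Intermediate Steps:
A(U) = -175
(-17534 + A(-8)) - 17965 = (-17534 - 175) - 17965 = -17709 - 17965 = -35674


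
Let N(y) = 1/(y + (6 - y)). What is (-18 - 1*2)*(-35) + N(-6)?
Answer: 4201/6 ≈ 700.17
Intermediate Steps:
N(y) = ⅙ (N(y) = 1/6 = ⅙)
(-18 - 1*2)*(-35) + N(-6) = (-18 - 1*2)*(-35) + ⅙ = (-18 - 2)*(-35) + ⅙ = -20*(-35) + ⅙ = 700 + ⅙ = 4201/6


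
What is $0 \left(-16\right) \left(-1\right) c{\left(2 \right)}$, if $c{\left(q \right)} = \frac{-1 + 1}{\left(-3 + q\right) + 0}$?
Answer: $0$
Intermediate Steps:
$c{\left(q \right)} = 0$ ($c{\left(q \right)} = \frac{0}{-3 + q} = 0$)
$0 \left(-16\right) \left(-1\right) c{\left(2 \right)} = 0 \left(-16\right) \left(-1\right) 0 = 0 \left(-1\right) 0 = 0 \cdot 0 = 0$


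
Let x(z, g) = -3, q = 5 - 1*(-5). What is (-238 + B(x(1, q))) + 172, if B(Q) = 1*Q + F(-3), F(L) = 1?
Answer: -68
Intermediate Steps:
q = 10 (q = 5 + 5 = 10)
B(Q) = 1 + Q (B(Q) = 1*Q + 1 = Q + 1 = 1 + Q)
(-238 + B(x(1, q))) + 172 = (-238 + (1 - 3)) + 172 = (-238 - 2) + 172 = -240 + 172 = -68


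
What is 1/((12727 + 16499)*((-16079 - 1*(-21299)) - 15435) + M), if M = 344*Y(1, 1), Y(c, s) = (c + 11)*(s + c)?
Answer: -1/298535334 ≈ -3.3497e-9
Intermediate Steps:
Y(c, s) = (11 + c)*(c + s)
M = 8256 (M = 344*(1² + 11*1 + 11*1 + 1*1) = 344*(1 + 11 + 11 + 1) = 344*24 = 8256)
1/((12727 + 16499)*((-16079 - 1*(-21299)) - 15435) + M) = 1/((12727 + 16499)*((-16079 - 1*(-21299)) - 15435) + 8256) = 1/(29226*((-16079 + 21299) - 15435) + 8256) = 1/(29226*(5220 - 15435) + 8256) = 1/(29226*(-10215) + 8256) = 1/(-298543590 + 8256) = 1/(-298535334) = -1/298535334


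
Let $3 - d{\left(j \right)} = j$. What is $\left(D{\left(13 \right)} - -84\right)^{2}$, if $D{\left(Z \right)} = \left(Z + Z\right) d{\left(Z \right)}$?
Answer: $30976$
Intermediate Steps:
$d{\left(j \right)} = 3 - j$
$D{\left(Z \right)} = 2 Z \left(3 - Z\right)$ ($D{\left(Z \right)} = \left(Z + Z\right) \left(3 - Z\right) = 2 Z \left(3 - Z\right)$)
$\left(D{\left(13 \right)} - -84\right)^{2} = \left(2 \cdot 13 \left(3 - 13\right) - -84\right)^{2} = \left(2 \cdot 13 \left(3 - 13\right) + 84\right)^{2} = \left(2 \cdot 13 \left(-10\right) + 84\right)^{2} = \left(-260 + 84\right)^{2} = \left(-176\right)^{2} = 30976$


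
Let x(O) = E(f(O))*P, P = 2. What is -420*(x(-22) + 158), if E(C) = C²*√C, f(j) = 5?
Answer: -66360 - 21000*√5 ≈ -1.1332e+5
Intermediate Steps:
E(C) = C^(5/2)
x(O) = 50*√5 (x(O) = 5^(5/2)*2 = (25*√5)*2 = 50*√5)
-420*(x(-22) + 158) = -420*(50*√5 + 158) = -420*(158 + 50*√5) = -66360 - 21000*√5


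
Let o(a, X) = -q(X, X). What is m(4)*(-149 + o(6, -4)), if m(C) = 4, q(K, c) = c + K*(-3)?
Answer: -628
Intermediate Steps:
q(K, c) = c - 3*K
o(a, X) = 2*X (o(a, X) = -(X - 3*X) = -(-2)*X = 2*X)
m(4)*(-149 + o(6, -4)) = 4*(-149 + 2*(-4)) = 4*(-149 - 8) = 4*(-157) = -628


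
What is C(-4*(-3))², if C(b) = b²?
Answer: 20736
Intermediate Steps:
C(-4*(-3))² = ((-4*(-3))²)² = (12²)² = 144² = 20736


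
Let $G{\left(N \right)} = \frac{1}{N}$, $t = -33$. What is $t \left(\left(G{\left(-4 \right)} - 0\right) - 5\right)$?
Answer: $\frac{693}{4} \approx 173.25$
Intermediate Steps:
$t \left(\left(G{\left(-4 \right)} - 0\right) - 5\right) = - 33 \left(\left(\frac{1}{-4} - 0\right) - 5\right) = - 33 \left(\left(- \frac{1}{4} + 0\right) - 5\right) = - 33 \left(- \frac{1}{4} - 5\right) = \left(-33\right) \left(- \frac{21}{4}\right) = \frac{693}{4}$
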